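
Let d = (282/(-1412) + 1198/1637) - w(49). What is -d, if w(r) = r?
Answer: 56015407/1155722 ≈ 48.468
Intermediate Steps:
d = -56015407/1155722 (d = (282/(-1412) + 1198/1637) - 1*49 = (282*(-1/1412) + 1198*(1/1637)) - 49 = (-141/706 + 1198/1637) - 49 = 614971/1155722 - 49 = -56015407/1155722 ≈ -48.468)
-d = -1*(-56015407/1155722) = 56015407/1155722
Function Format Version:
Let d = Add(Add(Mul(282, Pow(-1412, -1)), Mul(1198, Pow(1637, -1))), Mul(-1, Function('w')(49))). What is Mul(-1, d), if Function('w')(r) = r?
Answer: Rational(56015407, 1155722) ≈ 48.468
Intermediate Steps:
d = Rational(-56015407, 1155722) (d = Add(Add(Mul(282, Pow(-1412, -1)), Mul(1198, Pow(1637, -1))), Mul(-1, 49)) = Add(Add(Mul(282, Rational(-1, 1412)), Mul(1198, Rational(1, 1637))), -49) = Add(Add(Rational(-141, 706), Rational(1198, 1637)), -49) = Add(Rational(614971, 1155722), -49) = Rational(-56015407, 1155722) ≈ -48.468)
Mul(-1, d) = Mul(-1, Rational(-56015407, 1155722)) = Rational(56015407, 1155722)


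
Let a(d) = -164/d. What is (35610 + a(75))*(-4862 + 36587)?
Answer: 1129657878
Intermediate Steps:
(35610 + a(75))*(-4862 + 36587) = (35610 - 164/75)*(-4862 + 36587) = (35610 - 164*1/75)*31725 = (35610 - 164/75)*31725 = (2670586/75)*31725 = 1129657878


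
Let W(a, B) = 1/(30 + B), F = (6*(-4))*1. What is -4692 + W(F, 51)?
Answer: -380051/81 ≈ -4692.0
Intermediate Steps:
F = -24 (F = -24*1 = -24)
-4692 + W(F, 51) = -4692 + 1/(30 + 51) = -4692 + 1/81 = -380051/81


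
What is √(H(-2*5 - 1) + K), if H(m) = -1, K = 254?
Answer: √253 ≈ 15.906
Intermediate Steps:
√(H(-2*5 - 1) + K) = √(-1 + 254) = √253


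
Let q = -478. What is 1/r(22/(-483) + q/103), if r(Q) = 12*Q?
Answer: -16583/932560 ≈ -0.017782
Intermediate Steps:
1/r(22/(-483) + q/103) = 1/(12*(22/(-483) - 478/103)) = 1/(12*(22*(-1/483) - 478*1/103)) = 1/(12*(-22/483 - 478/103)) = 1/(12*(-233140/49749)) = 1/(-932560/16583) = -16583/932560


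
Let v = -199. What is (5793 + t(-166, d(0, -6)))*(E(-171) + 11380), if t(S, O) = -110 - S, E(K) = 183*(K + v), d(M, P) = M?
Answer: -329474170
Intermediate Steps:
E(K) = -36417 + 183*K (E(K) = 183*(K - 199) = 183*(-199 + K) = -36417 + 183*K)
(5793 + t(-166, d(0, -6)))*(E(-171) + 11380) = (5793 + (-110 - 1*(-166)))*((-36417 + 183*(-171)) + 11380) = (5793 + (-110 + 166))*((-36417 - 31293) + 11380) = (5793 + 56)*(-67710 + 11380) = 5849*(-56330) = -329474170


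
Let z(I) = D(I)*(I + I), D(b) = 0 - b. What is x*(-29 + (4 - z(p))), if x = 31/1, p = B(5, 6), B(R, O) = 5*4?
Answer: 24025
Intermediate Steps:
D(b) = -b
B(R, O) = 20
p = 20
x = 31 (x = 31*1 = 31)
z(I) = -2*I**2 (z(I) = (-I)*(I + I) = (-I)*(2*I) = -2*I**2)
x*(-29 + (4 - z(p))) = 31*(-29 + (4 - (-2)*20**2)) = 31*(-29 + (4 - (-2)*400)) = 31*(-29 + (4 - 1*(-800))) = 31*(-29 + (4 + 800)) = 31*(-29 + 804) = 31*775 = 24025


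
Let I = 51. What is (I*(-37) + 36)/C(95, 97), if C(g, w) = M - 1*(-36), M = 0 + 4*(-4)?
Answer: -1851/20 ≈ -92.550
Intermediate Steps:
M = -16 (M = 0 - 16 = -16)
C(g, w) = 20 (C(g, w) = -16 - 1*(-36) = -16 + 36 = 20)
(I*(-37) + 36)/C(95, 97) = (51*(-37) + 36)/20 = (-1887 + 36)*(1/20) = -1851*1/20 = -1851/20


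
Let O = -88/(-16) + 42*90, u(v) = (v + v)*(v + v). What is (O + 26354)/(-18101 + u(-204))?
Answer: 60279/296726 ≈ 0.20315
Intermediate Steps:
u(v) = 4*v**2 (u(v) = (2*v)*(2*v) = 4*v**2)
O = 7571/2 (O = -88*(-1/16) + 3780 = 11/2 + 3780 = 7571/2 ≈ 3785.5)
(O + 26354)/(-18101 + u(-204)) = (7571/2 + 26354)/(-18101 + 4*(-204)**2) = 60279/(2*(-18101 + 4*41616)) = 60279/(2*(-18101 + 166464)) = (60279/2)/148363 = (60279/2)*(1/148363) = 60279/296726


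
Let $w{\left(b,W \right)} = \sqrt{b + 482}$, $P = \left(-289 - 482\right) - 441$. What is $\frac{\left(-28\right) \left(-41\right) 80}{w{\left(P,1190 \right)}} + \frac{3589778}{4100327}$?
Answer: $\frac{3589778}{4100327} - \frac{9184 i \sqrt{730}}{73} \approx 0.87549 - 3399.2 i$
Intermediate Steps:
$P = -1212$ ($P = \left(-289 - 482\right) - 441 = -771 - 441 = -1212$)
$w{\left(b,W \right)} = \sqrt{482 + b}$
$\frac{\left(-28\right) \left(-41\right) 80}{w{\left(P,1190 \right)}} + \frac{3589778}{4100327} = \frac{\left(-28\right) \left(-41\right) 80}{\sqrt{482 - 1212}} + \frac{3589778}{4100327} = \frac{1148 \cdot 80}{\sqrt{-730}} + 3589778 \cdot \frac{1}{4100327} = \frac{91840}{i \sqrt{730}} + \frac{3589778}{4100327} = 91840 \left(- \frac{i \sqrt{730}}{730}\right) + \frac{3589778}{4100327} = - \frac{9184 i \sqrt{730}}{73} + \frac{3589778}{4100327} = \frac{3589778}{4100327} - \frac{9184 i \sqrt{730}}{73}$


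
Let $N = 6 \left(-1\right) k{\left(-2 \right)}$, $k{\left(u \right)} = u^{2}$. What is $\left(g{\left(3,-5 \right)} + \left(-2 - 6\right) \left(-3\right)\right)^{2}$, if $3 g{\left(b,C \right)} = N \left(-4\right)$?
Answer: $3136$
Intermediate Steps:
$N = -24$ ($N = 6 \left(-1\right) \left(-2\right)^{2} = \left(-6\right) 4 = -24$)
$g{\left(b,C \right)} = 32$ ($g{\left(b,C \right)} = \frac{\left(-24\right) \left(-4\right)}{3} = \frac{1}{3} \cdot 96 = 32$)
$\left(g{\left(3,-5 \right)} + \left(-2 - 6\right) \left(-3\right)\right)^{2} = \left(32 + \left(-2 - 6\right) \left(-3\right)\right)^{2} = \left(32 - -24\right)^{2} = \left(32 + 24\right)^{2} = 56^{2} = 3136$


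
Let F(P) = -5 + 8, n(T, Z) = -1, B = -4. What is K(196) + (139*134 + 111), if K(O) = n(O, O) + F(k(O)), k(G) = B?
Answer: 18739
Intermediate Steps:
k(G) = -4
F(P) = 3
K(O) = 2 (K(O) = -1 + 3 = 2)
K(196) + (139*134 + 111) = 2 + (139*134 + 111) = 2 + (18626 + 111) = 2 + 18737 = 18739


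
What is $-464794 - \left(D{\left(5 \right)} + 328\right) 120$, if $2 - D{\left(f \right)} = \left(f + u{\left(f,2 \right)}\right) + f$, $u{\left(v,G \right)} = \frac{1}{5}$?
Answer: $-503170$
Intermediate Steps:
$u{\left(v,G \right)} = \frac{1}{5}$
$D{\left(f \right)} = \frac{9}{5} - 2 f$ ($D{\left(f \right)} = 2 - \left(\left(f + \frac{1}{5}\right) + f\right) = 2 - \left(\left(\frac{1}{5} + f\right) + f\right) = 2 - \left(\frac{1}{5} + 2 f\right) = \frac{9}{5} - 2 f$)
$-464794 - \left(D{\left(5 \right)} + 328\right) 120 = -464794 - \left(\left(\frac{9}{5} - 10\right) + 328\right) 120 = -464794 - \left(- \frac{41}{5} + 328\right) 120 = -464794 - \frac{1599}{5} \cdot 120 = -464794 - 38376 = -503170$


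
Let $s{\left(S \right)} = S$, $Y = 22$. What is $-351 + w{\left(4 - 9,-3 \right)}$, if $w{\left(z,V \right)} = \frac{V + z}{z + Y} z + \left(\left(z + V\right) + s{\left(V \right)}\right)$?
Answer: $- \frac{6114}{17} \approx -359.65$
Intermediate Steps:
$w{\left(z,V \right)} = z + 2 V + \frac{z \left(V + z\right)}{22 + z}$ ($w{\left(z,V \right)} = \frac{V + z}{z + 22} z + \left(\left(z + V\right) + V\right) = \frac{V + z}{22 + z} z + \left(\left(V + z\right) + V\right) = \frac{V + z}{22 + z} z + \left(z + 2 V\right) = \frac{z \left(V + z\right)}{22 + z} + \left(z + 2 V\right) = z + 2 V + \frac{z \left(V + z\right)}{22 + z}$)
$-351 + w{\left(4 - 9,-3 \right)} = -351 + \frac{2 \left(4 - 9\right)^{2} + 22 \left(4 - 9\right) + 44 \left(-3\right) + 3 \left(-3\right) \left(4 - 9\right)}{22 + \left(4 - 9\right)} = -351 + \frac{2 \left(4 - 9\right)^{2} + 22 \left(4 - 9\right) - 132 + 3 \left(-3\right) \left(4 - 9\right)}{22 + \left(4 - 9\right)} = -351 + \frac{2 \left(-5\right)^{2} + 22 \left(-5\right) - 132 + 3 \left(-3\right) \left(-5\right)}{22 - 5} = -351 + \frac{2 \cdot 25 - 110 - 132 + 45}{17} = -351 + \frac{50 - 110 - 132 + 45}{17} = -351 + \frac{1}{17} \left(-147\right) = -351 - \frac{147}{17} = - \frac{6114}{17}$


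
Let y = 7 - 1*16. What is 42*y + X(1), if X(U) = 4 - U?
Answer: -375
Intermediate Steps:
y = -9 (y = 7 - 16 = -9)
42*y + X(1) = 42*(-9) + (4 - 1*1) = -378 + (4 - 1) = -378 + 3 = -375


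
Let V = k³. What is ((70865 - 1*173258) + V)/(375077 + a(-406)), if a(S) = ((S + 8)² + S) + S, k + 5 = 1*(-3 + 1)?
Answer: -102736/532669 ≈ -0.19287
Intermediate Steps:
k = -7 (k = -5 + 1*(-3 + 1) = -5 + 1*(-2) = -5 - 2 = -7)
V = -343 (V = (-7)³ = -343)
a(S) = (8 + S)² + 2*S (a(S) = ((8 + S)² + S) + S = (S + (8 + S)²) + S = (8 + S)² + 2*S)
((70865 - 1*173258) + V)/(375077 + a(-406)) = ((70865 - 1*173258) - 343)/(375077 + ((8 - 406)² + 2*(-406))) = ((70865 - 173258) - 343)/(375077 + ((-398)² - 812)) = (-102393 - 343)/(375077 + (158404 - 812)) = -102736/(375077 + 157592) = -102736/532669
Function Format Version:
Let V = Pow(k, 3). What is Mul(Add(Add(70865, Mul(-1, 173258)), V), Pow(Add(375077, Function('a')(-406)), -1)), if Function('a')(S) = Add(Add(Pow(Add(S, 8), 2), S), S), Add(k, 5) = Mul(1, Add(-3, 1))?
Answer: Rational(-102736, 532669) ≈ -0.19287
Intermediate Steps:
k = -7 (k = Add(-5, Mul(1, Add(-3, 1))) = Add(-5, Mul(1, -2)) = Add(-5, -2) = -7)
V = -343 (V = Pow(-7, 3) = -343)
Function('a')(S) = Add(Pow(Add(8, S), 2), Mul(2, S)) (Function('a')(S) = Add(Add(Pow(Add(8, S), 2), S), S) = Add(Add(S, Pow(Add(8, S), 2)), S) = Add(Pow(Add(8, S), 2), Mul(2, S)))
Mul(Add(Add(70865, Mul(-1, 173258)), V), Pow(Add(375077, Function('a')(-406)), -1)) = Mul(Add(Add(70865, Mul(-1, 173258)), -343), Pow(Add(375077, Add(Pow(Add(8, -406), 2), Mul(2, -406))), -1)) = Mul(Add(Add(70865, -173258), -343), Pow(Add(375077, Add(Pow(-398, 2), -812)), -1)) = Mul(Add(-102393, -343), Pow(Add(375077, Add(158404, -812)), -1)) = Mul(-102736, Pow(Add(375077, 157592), -1)) = Mul(-102736, Pow(532669, -1)) = Mul(-102736, Rational(1, 532669)) = Rational(-102736, 532669)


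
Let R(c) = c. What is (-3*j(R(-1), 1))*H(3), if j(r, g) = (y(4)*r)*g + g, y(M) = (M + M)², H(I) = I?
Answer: 567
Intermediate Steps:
y(M) = 4*M² (y(M) = (2*M)² = 4*M²)
j(r, g) = g + 64*g*r (j(r, g) = ((4*4²)*r)*g + g = ((4*16)*r)*g + g = (64*r)*g + g = 64*g*r + g = g + 64*g*r)
(-3*j(R(-1), 1))*H(3) = -3*(1 + 64*(-1))*3 = -3*(1 - 64)*3 = -3*(-63)*3 = 189*3 = 567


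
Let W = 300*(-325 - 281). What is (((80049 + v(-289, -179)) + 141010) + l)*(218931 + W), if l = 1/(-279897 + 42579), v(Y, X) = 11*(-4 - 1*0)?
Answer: 649184019066913/79106 ≈ 8.2065e+9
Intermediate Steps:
v(Y, X) = -44 (v(Y, X) = 11*(-4 + 0) = 11*(-4) = -44)
W = -181800 (W = 300*(-606) = -181800)
l = -1/237318 (l = 1/(-237318) = -1/237318 ≈ -4.2138e-6)
(((80049 + v(-289, -179)) + 141010) + l)*(218931 + W) = (((80049 - 44) + 141010) - 1/237318)*(218931 - 181800) = ((80005 + 141010) - 1/237318)*37131 = (221015 - 1/237318)*37131 = (52450837769/237318)*37131 = 649184019066913/79106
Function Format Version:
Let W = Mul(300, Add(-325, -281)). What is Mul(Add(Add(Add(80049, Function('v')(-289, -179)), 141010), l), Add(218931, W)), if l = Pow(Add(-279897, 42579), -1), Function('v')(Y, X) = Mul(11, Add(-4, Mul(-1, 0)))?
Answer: Rational(649184019066913, 79106) ≈ 8.2065e+9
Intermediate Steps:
Function('v')(Y, X) = -44 (Function('v')(Y, X) = Mul(11, Add(-4, 0)) = Mul(11, -4) = -44)
W = -181800 (W = Mul(300, -606) = -181800)
l = Rational(-1, 237318) (l = Pow(-237318, -1) = Rational(-1, 237318) ≈ -4.2138e-6)
Mul(Add(Add(Add(80049, Function('v')(-289, -179)), 141010), l), Add(218931, W)) = Mul(Add(Add(Add(80049, -44), 141010), Rational(-1, 237318)), Add(218931, -181800)) = Mul(Add(Add(80005, 141010), Rational(-1, 237318)), 37131) = Mul(Add(221015, Rational(-1, 237318)), 37131) = Mul(Rational(52450837769, 237318), 37131) = Rational(649184019066913, 79106)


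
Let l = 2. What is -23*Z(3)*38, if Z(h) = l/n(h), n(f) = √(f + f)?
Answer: -874*√6/3 ≈ -713.62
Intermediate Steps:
n(f) = √2*√f (n(f) = √(2*f) = √2*√f)
Z(h) = √2/√h (Z(h) = 2/((√2*√h)) = 2*(√2/(2*√h)) = √2/√h)
-23*Z(3)*38 = -23*√2/√3*38 = -23*√2*√3/3*38 = -23*√6/3*38 = -874*√6/3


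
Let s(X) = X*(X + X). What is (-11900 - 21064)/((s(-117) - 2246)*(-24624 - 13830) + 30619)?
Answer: 32964/966395309 ≈ 3.4110e-5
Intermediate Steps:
s(X) = 2*X**2 (s(X) = X*(2*X) = 2*X**2)
(-11900 - 21064)/((s(-117) - 2246)*(-24624 - 13830) + 30619) = (-11900 - 21064)/((2*(-117)**2 - 2246)*(-24624 - 13830) + 30619) = -32964/((2*13689 - 2246)*(-38454) + 30619) = -32964/((27378 - 2246)*(-38454) + 30619) = -32964/(25132*(-38454) + 30619) = -32964/(-966425928 + 30619) = -32964/(-966395309) = -32964*(-1/966395309) = 32964/966395309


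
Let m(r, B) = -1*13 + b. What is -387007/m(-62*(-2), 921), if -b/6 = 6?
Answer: 387007/49 ≈ 7898.1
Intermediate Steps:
b = -36 (b = -6*6 = -36)
m(r, B) = -49 (m(r, B) = -1*13 - 36 = -13 - 36 = -49)
-387007/m(-62*(-2), 921) = -387007/(-49) = -387007*(-1/49) = 387007/49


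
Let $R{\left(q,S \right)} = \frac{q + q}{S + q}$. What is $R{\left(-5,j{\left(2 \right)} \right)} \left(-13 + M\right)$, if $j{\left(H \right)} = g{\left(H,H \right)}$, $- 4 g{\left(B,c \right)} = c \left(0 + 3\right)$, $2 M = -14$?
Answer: $- \frac{400}{13} \approx -30.769$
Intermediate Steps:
$M = -7$ ($M = \frac{1}{2} \left(-14\right) = -7$)
$g{\left(B,c \right)} = - \frac{3 c}{4}$ ($g{\left(B,c \right)} = - \frac{c \left(0 + 3\right)}{4} = - \frac{c 3}{4} = - \frac{3 c}{4}$)
$j{\left(H \right)} = - \frac{3 H}{4}$
$R{\left(q,S \right)} = \frac{2 q}{S + q}$
$R{\left(-5,j{\left(2 \right)} \right)} \left(-13 + M\right) = 2 \left(-5\right) \frac{1}{\left(- \frac{3}{4}\right) 2 - 5} \left(-13 - 7\right) = 2 \left(-5\right) \frac{1}{- \frac{3}{2} - 5} \left(-20\right) = 2 \left(-5\right) \frac{1}{- \frac{13}{2}} \left(-20\right) = 2 \left(-5\right) \left(- \frac{2}{13}\right) \left(-20\right) = \frac{20}{13} \left(-20\right) = - \frac{400}{13}$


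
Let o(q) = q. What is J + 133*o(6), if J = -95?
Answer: 703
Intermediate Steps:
J + 133*o(6) = -95 + 133*6 = -95 + 798 = 703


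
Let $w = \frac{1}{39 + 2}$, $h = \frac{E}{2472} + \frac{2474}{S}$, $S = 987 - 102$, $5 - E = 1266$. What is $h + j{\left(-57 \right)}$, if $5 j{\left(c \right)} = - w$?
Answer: $\frac{22727991}{9966280} \approx 2.2805$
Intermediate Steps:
$E = -1261$ ($E = 5 - 1266 = -1261$)
$S = 885$
$h = \frac{555527}{243080}$ ($h = - \frac{1261}{2472} + \frac{2474}{885} = \frac{555527}{243080} \approx 2.2854$)
$w = \frac{1}{41} \approx 0.02439$
$j{\left(c \right)} = - \frac{1}{205}$ ($j{\left(c \right)} = \frac{\left(-1\right) \frac{1}{41}}{5} = \frac{1}{5} \left(- \frac{1}{41}\right) = - \frac{1}{205}$)
$h + j{\left(-57 \right)} = \frac{555527}{243080} - \frac{1}{205} = \frac{22727991}{9966280}$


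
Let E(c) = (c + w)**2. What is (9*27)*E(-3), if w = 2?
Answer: 243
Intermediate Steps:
E(c) = (2 + c)**2 (E(c) = (c + 2)**2 = (2 + c)**2)
(9*27)*E(-3) = (9*27)*(2 - 3)**2 = 243*(-1)**2 = 243*1 = 243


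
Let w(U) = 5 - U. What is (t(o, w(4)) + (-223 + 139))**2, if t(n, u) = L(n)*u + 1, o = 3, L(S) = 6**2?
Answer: 2209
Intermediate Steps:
L(S) = 36
t(n, u) = 1 + 36*u (t(n, u) = 36*u + 1 = 1 + 36*u)
(t(o, w(4)) + (-223 + 139))**2 = ((1 + 36*(5 - 1*4)) + (-223 + 139))**2 = ((1 + 36*(5 - 4)) - 84)**2 = ((1 + 36*1) - 84)**2 = ((1 + 36) - 84)**2 = (37 - 84)**2 = (-47)**2 = 2209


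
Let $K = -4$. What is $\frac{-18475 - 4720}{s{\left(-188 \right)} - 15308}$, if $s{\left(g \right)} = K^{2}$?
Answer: $\frac{23195}{15292} \approx 1.5168$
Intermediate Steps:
$s{\left(g \right)} = 16$ ($s{\left(g \right)} = \left(-4\right)^{2} = 16$)
$\frac{-18475 - 4720}{s{\left(-188 \right)} - 15308} = \frac{-18475 - 4720}{16 - 15308} = - \frac{23195}{-15292} = \left(-23195\right) \left(- \frac{1}{15292}\right) = \frac{23195}{15292}$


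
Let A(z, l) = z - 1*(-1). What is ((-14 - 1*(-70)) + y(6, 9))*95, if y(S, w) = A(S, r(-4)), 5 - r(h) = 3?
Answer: 5985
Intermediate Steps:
r(h) = 2 (r(h) = 5 - 1*3 = 5 - 3 = 2)
A(z, l) = 1 + z (A(z, l) = z + 1 = 1 + z)
y(S, w) = 1 + S
((-14 - 1*(-70)) + y(6, 9))*95 = ((-14 - 1*(-70)) + (1 + 6))*95 = ((-14 + 70) + 7)*95 = (56 + 7)*95 = 63*95 = 5985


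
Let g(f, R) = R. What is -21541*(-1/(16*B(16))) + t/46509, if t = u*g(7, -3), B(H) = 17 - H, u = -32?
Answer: 333950635/248048 ≈ 1346.3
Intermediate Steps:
t = 96 (t = -32*(-3) = 96)
-21541*(-1/(16*B(16))) + t/46509 = -21541*(-1/(16*(17 - 1*16))) + 96/46509 = -21541*(-1/(16*(17 - 16))) + 96*(1/46509) = -21541/((-16*1)) + 32/15503 = -21541/(-16) + 32/15503 = -21541*(-1/16) + 32/15503 = 21541/16 + 32/15503 = 333950635/248048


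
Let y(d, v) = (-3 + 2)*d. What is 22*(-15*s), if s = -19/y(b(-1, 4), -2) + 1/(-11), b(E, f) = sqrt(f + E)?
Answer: 30 - 2090*sqrt(3) ≈ -3590.0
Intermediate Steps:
b(E, f) = sqrt(E + f)
y(d, v) = -d
s = -1/11 + 19*sqrt(3)/3 (s = -19*(-1/sqrt(-1 + 4)) + 1/(-11) = -19*(-sqrt(3)/3) + 1*(-1/11) = -(-19)*sqrt(3)/3 - 1/11 = 19*sqrt(3)/3 - 1/11 = -1/11 + 19*sqrt(3)/3 ≈ 10.879)
22*(-15*s) = 22*(-15*(-1/11 + 19*sqrt(3)/3)) = 22*(15/11 - 95*sqrt(3)) = 30 - 2090*sqrt(3)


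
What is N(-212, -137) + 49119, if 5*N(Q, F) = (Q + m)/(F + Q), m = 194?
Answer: 85712673/1745 ≈ 49119.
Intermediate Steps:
N(Q, F) = (194 + Q)/(5*(F + Q)) (N(Q, F) = ((Q + 194)/(F + Q))/5 = ((194 + Q)/(F + Q))/5 = (194 + Q)/(5*(F + Q)))
N(-212, -137) + 49119 = (194 - 212)/(5*(-137 - 212)) + 49119 = (⅕)*(-18)/(-349) + 49119 = (⅕)*(-1/349)*(-18) + 49119 = 18/1745 + 49119 = 85712673/1745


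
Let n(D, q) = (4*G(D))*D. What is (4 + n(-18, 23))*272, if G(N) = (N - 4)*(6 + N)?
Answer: -5169088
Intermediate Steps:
G(N) = (-4 + N)*(6 + N)
n(D, q) = D*(-96 + 4*D**2 + 8*D) (n(D, q) = (4*(-24 + D**2 + 2*D))*D = (-96 + 4*D**2 + 8*D)*D = D*(-96 + 4*D**2 + 8*D))
(4 + n(-18, 23))*272 = (4 + 4*(-18)*(-24 + (-18)**2 + 2*(-18)))*272 = (4 + 4*(-18)*(-24 + 324 - 36))*272 = (4 + 4*(-18)*264)*272 = (4 - 19008)*272 = -19004*272 = -5169088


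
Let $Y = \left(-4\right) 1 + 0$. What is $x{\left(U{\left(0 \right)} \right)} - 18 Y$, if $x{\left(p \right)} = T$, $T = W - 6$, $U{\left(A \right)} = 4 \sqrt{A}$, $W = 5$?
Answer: $71$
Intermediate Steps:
$Y = -4$ ($Y = -4 + 0 = -4$)
$T = -1$ ($T = 5 - 6 = -1$)
$x{\left(p \right)} = -1$
$x{\left(U{\left(0 \right)} \right)} - 18 Y = -1 - -72 = -1 + 72 = 71$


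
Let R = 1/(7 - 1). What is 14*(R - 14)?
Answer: -581/3 ≈ -193.67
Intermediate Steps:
R = ⅙ (R = 1/6 = ⅙ ≈ 0.16667)
14*(R - 14) = 14*(⅙ - 14) = 14*(-83/6) = -581/3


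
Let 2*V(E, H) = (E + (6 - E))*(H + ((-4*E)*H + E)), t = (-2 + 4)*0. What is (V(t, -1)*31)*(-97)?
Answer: 9021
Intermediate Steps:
t = 0 (t = 2*0 = 0)
V(E, H) = 3*E + 3*H - 12*E*H (V(E, H) = ((E + (6 - E))*(H + ((-4*E)*H + E)))/2 = (6*(H + (-4*E*H + E)))/2 = (6*(H + (E - 4*E*H)))/2 = (6*(E + H - 4*E*H))/2 = (6*E + 6*H - 24*E*H)/2 = 3*E + 3*H - 12*E*H)
(V(t, -1)*31)*(-97) = ((3*0 + 3*(-1) - 12*0*(-1))*31)*(-97) = ((0 - 3 + 0)*31)*(-97) = -3*31*(-97) = -93*(-97) = 9021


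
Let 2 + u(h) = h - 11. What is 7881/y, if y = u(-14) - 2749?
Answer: -7881/2776 ≈ -2.8390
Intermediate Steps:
u(h) = -13 + h (u(h) = -2 + (h - 11) = -2 + (-11 + h) = -13 + h)
y = -2776 (y = (-13 - 14) - 2749 = -27 - 2749 = -2776)
7881/y = 7881/(-2776) = 7881*(-1/2776) = -7881/2776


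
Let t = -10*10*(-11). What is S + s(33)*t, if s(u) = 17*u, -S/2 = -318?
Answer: 617736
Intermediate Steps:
S = 636 (S = -2*(-318) = 636)
t = 1100 (t = -100*(-11) = 1100)
S + s(33)*t = 636 + (17*33)*1100 = 636 + 561*1100 = 636 + 617100 = 617736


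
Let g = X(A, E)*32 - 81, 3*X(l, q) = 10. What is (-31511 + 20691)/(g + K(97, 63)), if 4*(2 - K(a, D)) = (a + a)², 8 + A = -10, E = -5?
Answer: 8115/7036 ≈ 1.1534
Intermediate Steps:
A = -18 (A = -8 - 10 = -18)
X(l, q) = 10/3 (X(l, q) = (⅓)*10 = 10/3)
K(a, D) = 2 - a² (K(a, D) = 2 - (a + a)²/4 = 2 - 4*a²/4 = 2 - a²)
g = 77/3 (g = (10/3)*32 - 81 = 320/3 - 81 = 77/3 ≈ 25.667)
(-31511 + 20691)/(g + K(97, 63)) = (-31511 + 20691)/(77/3 + (2 - 1*97²)) = -10820/(77/3 + (2 - 1*9409)) = -10820/(77/3 + (2 - 9409)) = -10820/(77/3 - 9407) = -10820/(-28144/3) = -10820*(-3/28144) = 8115/7036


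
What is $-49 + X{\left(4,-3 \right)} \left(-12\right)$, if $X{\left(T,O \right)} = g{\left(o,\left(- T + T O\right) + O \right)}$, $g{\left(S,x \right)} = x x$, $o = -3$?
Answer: $-4381$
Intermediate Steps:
$g{\left(S,x \right)} = x^{2}$
$X{\left(T,O \right)} = \left(O - T + O T\right)^{2}$ ($X{\left(T,O \right)} = \left(\left(- T + T O\right) + O\right)^{2} = \left(\left(- T + O T\right) + O\right)^{2} = \left(O - T + O T\right)^{2}$)
$-49 + X{\left(4,-3 \right)} \left(-12\right) = -49 + \left(-3 - 4 - 12\right)^{2} \left(-12\right) = -49 + \left(-19\right)^{2} \left(-12\right) = -49 + 361 \left(-12\right) = -49 - 4332 = -4381$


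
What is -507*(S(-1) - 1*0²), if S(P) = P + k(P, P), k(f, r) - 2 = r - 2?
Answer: 1014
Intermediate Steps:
k(f, r) = r (k(f, r) = 2 + (r - 2) = 2 + (-2 + r) = r)
S(P) = 2*P (S(P) = P + P = 2*P)
-507*(S(-1) - 1*0²) = -507*(2*(-1) - 1*0²) = -507*(-2 - 1*0) = -507*(-2 + 0) = -507*(-2) = 1014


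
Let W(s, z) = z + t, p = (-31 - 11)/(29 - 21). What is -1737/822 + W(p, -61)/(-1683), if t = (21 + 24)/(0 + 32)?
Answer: -15330053/7378272 ≈ -2.0777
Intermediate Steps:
t = 45/32 ≈ 1.4063
p = -21/4 (p = -42/8 = -42*⅛ = -21/4 ≈ -5.2500)
W(s, z) = 45/32 + z (W(s, z) = z + 45/32 = 45/32 + z)
-1737/822 + W(p, -61)/(-1683) = -1737/822 + (45/32 - 61)/(-1683) = -1737*1/822 - 1907/32*(-1/1683) = -579/274 + 1907/53856 = -15330053/7378272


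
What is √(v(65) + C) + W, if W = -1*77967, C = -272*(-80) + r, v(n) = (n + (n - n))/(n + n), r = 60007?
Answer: -77967 + √327070/2 ≈ -77681.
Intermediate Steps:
v(n) = ½ (v(n) = (n + 0)/((2*n)) = n*(1/(2*n)) = ½)
C = 81767 (C = -272*(-80) + 60007 = 21760 + 60007 = 81767)
W = -77967
√(v(65) + C) + W = √(½ + 81767) - 77967 = √(163535/2) - 77967 = √327070/2 - 77967 = -77967 + √327070/2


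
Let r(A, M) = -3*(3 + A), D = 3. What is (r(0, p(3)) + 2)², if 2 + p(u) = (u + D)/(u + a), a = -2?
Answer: 49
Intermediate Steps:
p(u) = -2 + (3 + u)/(-2 + u) (p(u) = -2 + (u + 3)/(u - 2) = -2 + (3 + u)/(-2 + u))
r(A, M) = -9 - 3*A
(r(0, p(3)) + 2)² = ((-9 - 3*0) + 2)² = ((-9 + 0) + 2)² = (-9 + 2)² = (-7)² = 49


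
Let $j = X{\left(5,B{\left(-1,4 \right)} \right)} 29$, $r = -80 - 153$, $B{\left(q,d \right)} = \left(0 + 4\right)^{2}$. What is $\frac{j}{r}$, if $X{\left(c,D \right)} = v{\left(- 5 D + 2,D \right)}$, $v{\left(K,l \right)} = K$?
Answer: $\frac{2262}{233} \approx 9.7082$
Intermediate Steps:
$B{\left(q,d \right)} = 16$ ($B{\left(q,d \right)} = 4^{2} = 16$)
$X{\left(c,D \right)} = 2 - 5 D$ ($X{\left(c,D \right)} = - 5 D + 2 = 2 - 5 D$)
$r = -233$ ($r = -80 - 153 = -233$)
$j = -2262$ ($j = \left(2 - 80\right) 29 = \left(-78\right) 29 = -2262$)
$\frac{j}{r} = - \frac{2262}{-233} = \left(-2262\right) \left(- \frac{1}{233}\right) = \frac{2262}{233}$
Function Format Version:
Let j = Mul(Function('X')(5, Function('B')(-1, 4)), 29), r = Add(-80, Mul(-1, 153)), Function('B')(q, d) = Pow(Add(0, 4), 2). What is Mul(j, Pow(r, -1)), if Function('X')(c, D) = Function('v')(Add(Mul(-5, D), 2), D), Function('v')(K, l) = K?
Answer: Rational(2262, 233) ≈ 9.7082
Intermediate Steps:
Function('B')(q, d) = 16 (Function('B')(q, d) = Pow(4, 2) = 16)
Function('X')(c, D) = Add(2, Mul(-5, D)) (Function('X')(c, D) = Add(Mul(-5, D), 2) = Add(2, Mul(-5, D)))
r = -233 (r = Add(-80, -153) = -233)
j = -2262 (j = Mul(Add(2, Mul(-5, 16)), 29) = Mul(Add(2, -80), 29) = Mul(-78, 29) = -2262)
Mul(j, Pow(r, -1)) = Mul(-2262, Pow(-233, -1)) = Mul(-2262, Rational(-1, 233)) = Rational(2262, 233)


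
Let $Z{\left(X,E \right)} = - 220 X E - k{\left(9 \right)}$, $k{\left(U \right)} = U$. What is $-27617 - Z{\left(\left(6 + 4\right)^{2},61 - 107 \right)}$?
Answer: $-1039608$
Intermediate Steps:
$Z{\left(X,E \right)} = -9 - 220 E X$ ($Z{\left(X,E \right)} = - 220 X E - 9 = - 220 E X - 9 = -9 - 220 E X$)
$-27617 - Z{\left(\left(6 + 4\right)^{2},61 - 107 \right)} = -27617 - \left(-9 - 220 \left(61 - 107\right) \left(6 + 4\right)^{2}\right) = -27617 - \left(-9 - 220 \left(61 - 107\right) 10^{2}\right) = -27617 - \left(-9 - \left(-10120\right) 100\right) = -27617 - \left(-9 + 1012000\right) = -27617 - 1011991 = -1039608$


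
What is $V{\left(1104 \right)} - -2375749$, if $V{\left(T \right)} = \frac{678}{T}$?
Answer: $\frac{437137929}{184} \approx 2.3757 \cdot 10^{6}$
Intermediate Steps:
$V{\left(1104 \right)} - -2375749 = \frac{678}{1104} - -2375749 = 678 \cdot \frac{1}{1104} + 2375749 = \frac{113}{184} + 2375749 = \frac{437137929}{184}$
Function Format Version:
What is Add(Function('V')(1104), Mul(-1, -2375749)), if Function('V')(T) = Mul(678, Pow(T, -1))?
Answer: Rational(437137929, 184) ≈ 2.3757e+6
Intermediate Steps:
Add(Function('V')(1104), Mul(-1, -2375749)) = Add(Mul(678, Pow(1104, -1)), Mul(-1, -2375749)) = Add(Mul(678, Rational(1, 1104)), 2375749) = Add(Rational(113, 184), 2375749) = Rational(437137929, 184)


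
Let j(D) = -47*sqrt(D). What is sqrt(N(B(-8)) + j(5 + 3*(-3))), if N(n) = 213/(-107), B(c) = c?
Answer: sqrt(-22791 - 1076206*I)/107 ≈ 6.7835 - 6.9286*I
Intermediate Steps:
N(n) = -213/107 (N(n) = 213*(-1/107) = -213/107)
sqrt(N(B(-8)) + j(5 + 3*(-3))) = sqrt(-213/107 - 47*sqrt(5 + 3*(-3))) = sqrt(-213/107 - 47*sqrt(5 - 9)) = sqrt(-213/107 - 94*I)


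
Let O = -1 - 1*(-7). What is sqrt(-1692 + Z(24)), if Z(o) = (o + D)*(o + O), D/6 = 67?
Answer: 12*sqrt(77) ≈ 105.30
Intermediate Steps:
D = 402 (D = 6*67 = 402)
O = 6 (O = -1 + 7 = 6)
Z(o) = (6 + o)*(402 + o) (Z(o) = (o + 402)*(o + 6) = (402 + o)*(6 + o) = (6 + o)*(402 + o))
sqrt(-1692 + Z(24)) = sqrt(-1692 + (2412 + 24**2 + 408*24)) = sqrt(-1692 + (2412 + 576 + 9792)) = sqrt(-1692 + 12780) = sqrt(11088) = 12*sqrt(77)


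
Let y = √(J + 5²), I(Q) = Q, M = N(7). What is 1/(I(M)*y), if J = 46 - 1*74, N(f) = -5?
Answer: I*√3/15 ≈ 0.11547*I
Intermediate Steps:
M = -5
J = -28 (J = 46 - 74 = -28)
y = I*√3 (y = √(-28 + 5²) = √(-28 + 25) = √(-3) = I*√3 ≈ 1.732*I)
1/(I(M)*y) = 1/(-5*I*√3) = I*√3/15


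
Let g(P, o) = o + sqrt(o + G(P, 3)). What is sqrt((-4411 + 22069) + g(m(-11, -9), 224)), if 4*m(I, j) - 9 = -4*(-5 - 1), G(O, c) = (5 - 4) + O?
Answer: sqrt(71528 + 2*sqrt(933))/2 ≈ 133.78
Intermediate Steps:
G(O, c) = 1 + O
m(I, j) = 33/4 (m(I, j) = 9/4 + (-4*(-5 - 1))/4 = 9/4 + (-4*(-6))/4 = 9/4 + (1/4)*24 = 9/4 + 6 = 33/4)
g(P, o) = o + sqrt(1 + P + o) (g(P, o) = o + sqrt(o + (1 + P)) = o + sqrt(1 + P + o))
sqrt((-4411 + 22069) + g(m(-11, -9), 224)) = sqrt((-4411 + 22069) + (224 + sqrt(1 + 33/4 + 224))) = sqrt(17658 + (224 + sqrt(933/4))) = sqrt(17658 + (224 + sqrt(933)/2)) = sqrt(17882 + sqrt(933)/2)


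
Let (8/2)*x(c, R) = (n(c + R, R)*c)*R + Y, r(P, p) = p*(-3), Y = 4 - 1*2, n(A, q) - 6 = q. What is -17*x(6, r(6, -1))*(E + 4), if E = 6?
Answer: -6970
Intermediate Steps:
n(A, q) = 6 + q
Y = 2 (Y = 4 - 2 = 2)
r(P, p) = -3*p
x(c, R) = 1/2 + R*c*(6 + R)/4 (x(c, R) = (((6 + R)*c)*R + 2)/4 = ((c*(6 + R))*R + 2)/4 = (R*c*(6 + R) + 2)/4 = (2 + R*c*(6 + R))/4 = 1/2 + R*c*(6 + R)/4)
-17*x(6, r(6, -1))*(E + 4) = -17*(1/2 + (1/4)*(-3*(-1))*6*(6 - 3*(-1)))*(6 + 4) = -17*(1/2 + (1/4)*3*6*(6 + 3))*10 = -17*(1/2 + (1/4)*3*6*9)*10 = -17*(1/2 + 81/2)*10 = -697*10 = -17*410 = -6970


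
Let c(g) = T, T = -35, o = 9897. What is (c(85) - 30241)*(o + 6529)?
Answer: -497313576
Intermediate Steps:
c(g) = -35
(c(85) - 30241)*(o + 6529) = (-35 - 30241)*(9897 + 6529) = -30276*16426 = -497313576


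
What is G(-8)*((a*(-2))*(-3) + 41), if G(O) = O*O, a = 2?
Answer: 3392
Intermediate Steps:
G(O) = O**2
G(-8)*((a*(-2))*(-3) + 41) = (-8)**2*((2*(-2))*(-3) + 41) = 64*(-4*(-3) + 41) = 64*(12 + 41) = 64*53 = 3392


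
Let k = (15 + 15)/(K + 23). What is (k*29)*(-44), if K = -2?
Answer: -12760/7 ≈ -1822.9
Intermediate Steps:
k = 10/7 (k = (15 + 15)/(-2 + 23) = 30/21 = 30*(1/21) = 10/7 ≈ 1.4286)
(k*29)*(-44) = ((10/7)*29)*(-44) = (290/7)*(-44) = -12760/7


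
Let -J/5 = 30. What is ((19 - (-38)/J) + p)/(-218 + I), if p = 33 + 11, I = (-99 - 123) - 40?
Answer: -2353/18000 ≈ -0.13072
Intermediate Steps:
J = -150 (J = -5*30 = -150)
I = -262 (I = -222 - 40 = -262)
p = 44
((19 - (-38)/J) + p)/(-218 + I) = ((19 - (-38)/(-150)) + 44)/(-218 - 262) = ((19 - (-38)*(-1)/150) + 44)/(-480) = -((19 - 1*19/75) + 44)/480 = -((19 - 19/75) + 44)/480 = -(1406/75 + 44)/480 = -1/480*4706/75 = -2353/18000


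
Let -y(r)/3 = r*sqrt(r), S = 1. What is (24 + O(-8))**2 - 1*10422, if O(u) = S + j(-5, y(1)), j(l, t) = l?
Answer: -10022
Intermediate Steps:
y(r) = -3*r**(3/2) (y(r) = -3*r*sqrt(r) = -3*r**(3/2))
O(u) = -4 (O(u) = 1 - 5 = -4)
(24 + O(-8))**2 - 1*10422 = (24 - 4)**2 - 1*10422 = 20**2 - 10422 = 400 - 10422 = -10022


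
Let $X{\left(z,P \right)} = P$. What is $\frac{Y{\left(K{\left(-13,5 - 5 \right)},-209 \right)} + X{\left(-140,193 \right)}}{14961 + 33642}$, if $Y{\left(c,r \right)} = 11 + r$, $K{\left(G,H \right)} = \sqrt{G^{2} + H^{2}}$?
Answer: $- \frac{5}{48603} \approx -0.00010287$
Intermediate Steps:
$\frac{Y{\left(K{\left(-13,5 - 5 \right)},-209 \right)} + X{\left(-140,193 \right)}}{14961 + 33642} = \frac{\left(11 - 209\right) + 193}{14961 + 33642} = \frac{-198 + 193}{48603} = \left(-5\right) \frac{1}{48603} = - \frac{5}{48603}$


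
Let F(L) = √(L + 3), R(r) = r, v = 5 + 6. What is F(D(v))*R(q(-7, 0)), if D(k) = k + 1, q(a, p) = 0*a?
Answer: 0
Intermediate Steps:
q(a, p) = 0
v = 11
D(k) = 1 + k
F(L) = √(3 + L)
F(D(v))*R(q(-7, 0)) = √(3 + (1 + 11))*0 = √(3 + 12)*0 = √15*0 = 0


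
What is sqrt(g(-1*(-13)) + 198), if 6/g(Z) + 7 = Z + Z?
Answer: 2*sqrt(17898)/19 ≈ 14.082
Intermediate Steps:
g(Z) = 6/(-7 + 2*Z) (g(Z) = 6/(-7 + (Z + Z)) = 6/(-7 + 2*Z))
sqrt(g(-1*(-13)) + 198) = sqrt(6/(-7 + 2*(-1*(-13))) + 198) = sqrt(6/(-7 + 2*13) + 198) = sqrt(6/(-7 + 26) + 198) = sqrt(6/19 + 198) = sqrt(3768/19) = 2*sqrt(17898)/19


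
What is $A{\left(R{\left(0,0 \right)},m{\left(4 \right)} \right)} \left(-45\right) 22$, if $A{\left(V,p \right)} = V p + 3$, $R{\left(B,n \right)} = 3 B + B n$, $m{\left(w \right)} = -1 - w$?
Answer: $-2970$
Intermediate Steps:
$A{\left(V,p \right)} = 3 + V p$
$A{\left(R{\left(0,0 \right)},m{\left(4 \right)} \right)} \left(-45\right) 22 = \left(3 + 0 \left(3 + 0\right) \left(-1 - 4\right)\right) \left(-45\right) 22 = \left(3 + 0 \cdot 3 \left(-1 - 4\right)\right) \left(-45\right) 22 = \left(3 + 0 \left(-5\right)\right) \left(-45\right) 22 = \left(3 + 0\right) \left(-45\right) 22 = 3 \left(-45\right) 22 = \left(-135\right) 22 = -2970$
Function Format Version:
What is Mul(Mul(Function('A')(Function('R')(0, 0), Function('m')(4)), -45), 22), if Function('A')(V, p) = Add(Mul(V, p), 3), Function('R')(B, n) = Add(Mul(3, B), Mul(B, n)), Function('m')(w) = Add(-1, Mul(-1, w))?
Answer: -2970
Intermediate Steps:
Function('A')(V, p) = Add(3, Mul(V, p))
Mul(Mul(Function('A')(Function('R')(0, 0), Function('m')(4)), -45), 22) = Mul(Mul(Add(3, Mul(Mul(0, Add(3, 0)), Add(-1, Mul(-1, 4)))), -45), 22) = Mul(Mul(Add(3, Mul(Mul(0, 3), Add(-1, -4))), -45), 22) = Mul(Mul(Add(3, Mul(0, -5)), -45), 22) = Mul(Mul(Add(3, 0), -45), 22) = Mul(Mul(3, -45), 22) = Mul(-135, 22) = -2970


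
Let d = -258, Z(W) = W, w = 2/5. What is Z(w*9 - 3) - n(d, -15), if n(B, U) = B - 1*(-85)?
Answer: 868/5 ≈ 173.60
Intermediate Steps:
w = ⅖ (w = 2*(⅕) = ⅖ ≈ 0.40000)
n(B, U) = 85 + B (n(B, U) = B + 85 = 85 + B)
Z(w*9 - 3) - n(d, -15) = ((⅖)*9 - 3) - (85 - 258) = (18/5 - 3) - 1*(-173) = ⅗ + 173 = 868/5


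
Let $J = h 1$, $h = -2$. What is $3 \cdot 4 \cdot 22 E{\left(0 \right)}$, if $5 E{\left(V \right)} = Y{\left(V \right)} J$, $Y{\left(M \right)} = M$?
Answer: $0$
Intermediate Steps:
$J = -2$ ($J = \left(-2\right) 1 = -2$)
$E{\left(V \right)} = - \frac{2 V}{5}$ ($E{\left(V \right)} = \frac{V \left(-2\right)}{5} = \frac{\left(-2\right) V}{5} = - \frac{2 V}{5}$)
$3 \cdot 4 \cdot 22 E{\left(0 \right)} = 3 \cdot 4 \cdot 22 \left(\left(- \frac{2}{5}\right) 0\right) = 12 \cdot 22 \cdot 0 = 264 \cdot 0 = 0$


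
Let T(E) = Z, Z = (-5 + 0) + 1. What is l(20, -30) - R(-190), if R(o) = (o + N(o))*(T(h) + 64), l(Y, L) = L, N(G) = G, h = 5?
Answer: 22770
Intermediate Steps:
Z = -4 (Z = -5 + 1 = -4)
T(E) = -4
R(o) = 120*o (R(o) = (o + o)*(-4 + 64) = (2*o)*60 = 120*o)
l(20, -30) - R(-190) = -30 - 120*(-190) = -30 - 1*(-22800) = -30 + 22800 = 22770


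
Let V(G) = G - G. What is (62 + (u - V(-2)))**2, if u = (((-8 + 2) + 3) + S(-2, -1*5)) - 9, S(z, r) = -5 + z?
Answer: 1849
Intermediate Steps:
V(G) = 0
u = -19 (u = (((-8 + 2) + 3) + (-5 - 2)) - 9 = ((-6 + 3) - 7) - 9 = (-3 - 7) - 9 = -10 - 9 = -19)
(62 + (u - V(-2)))**2 = (62 + (-19 - 1*0))**2 = (62 + (-19 + 0))**2 = (62 - 19)**2 = 43**2 = 1849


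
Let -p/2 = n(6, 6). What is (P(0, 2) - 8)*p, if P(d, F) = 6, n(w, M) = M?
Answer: 24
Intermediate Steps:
p = -12 (p = -2*6 = -12)
(P(0, 2) - 8)*p = (6 - 8)*(-12) = -2*(-12) = 24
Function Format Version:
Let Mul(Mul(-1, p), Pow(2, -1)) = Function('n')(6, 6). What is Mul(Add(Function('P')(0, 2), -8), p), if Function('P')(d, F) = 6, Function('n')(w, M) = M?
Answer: 24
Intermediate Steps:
p = -12 (p = Mul(-2, 6) = -12)
Mul(Add(Function('P')(0, 2), -8), p) = Mul(Add(6, -8), -12) = Mul(-2, -12) = 24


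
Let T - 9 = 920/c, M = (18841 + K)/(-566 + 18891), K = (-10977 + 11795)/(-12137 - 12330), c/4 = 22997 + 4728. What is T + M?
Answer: 4990412803066/497228772475 ≈ 10.036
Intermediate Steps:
c = 110900 (c = 4*(22997 + 4728) = 4*27725 = 110900)
K = -818/24467 (K = 818/(-24467) = 818*(-1/24467) = -818/24467 ≈ -0.033433)
M = 460981929/448357775 (M = (18841 - 818/24467)/(-566 + 18891) = (460981929/24467)/18325 = (460981929/24467)*(1/18325) = 460981929/448357775 ≈ 1.0282)
T = 49951/5545 (T = 9 + 920/110900 = 9 + 920*(1/110900) = 9 + 46/5545 = 49951/5545 ≈ 9.0083)
T + M = 49951/5545 + 460981929/448357775 = 4990412803066/497228772475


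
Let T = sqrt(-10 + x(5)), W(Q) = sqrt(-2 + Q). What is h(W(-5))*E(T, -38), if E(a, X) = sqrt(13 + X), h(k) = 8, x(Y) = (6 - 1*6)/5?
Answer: 40*I ≈ 40.0*I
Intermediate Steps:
x(Y) = 0 (x(Y) = (6 - 6)*(1/5) = 0*(1/5) = 0)
T = I*sqrt(10) (T = sqrt(-10 + 0) = sqrt(-10) = I*sqrt(10) ≈ 3.1623*I)
h(W(-5))*E(T, -38) = 8*sqrt(13 - 38) = 8*sqrt(-25) = 8*(5*I) = 40*I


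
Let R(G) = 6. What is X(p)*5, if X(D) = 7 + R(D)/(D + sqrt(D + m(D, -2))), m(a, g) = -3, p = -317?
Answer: 1172935/33603 - 80*I*sqrt(5)/33603 ≈ 34.906 - 0.0053235*I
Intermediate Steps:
X(D) = 7 + 6/(D + sqrt(-3 + D)) (X(D) = 7 + 6/(D + sqrt(D - 3)) = 7 + 6/(D + sqrt(-3 + D)))
X(p)*5 = ((6 + 7*(-317) + 7*sqrt(-3 - 317))/(-317 + sqrt(-3 - 317)))*5 = ((6 - 2219 + 7*sqrt(-320))/(-317 + sqrt(-320)))*5 = ((6 - 2219 + 7*(8*I*sqrt(5)))/(-317 + 8*I*sqrt(5)))*5 = ((6 - 2219 + 56*I*sqrt(5))/(-317 + 8*I*sqrt(5)))*5 = ((-2213 + 56*I*sqrt(5))/(-317 + 8*I*sqrt(5)))*5 = 5*(-2213 + 56*I*sqrt(5))/(-317 + 8*I*sqrt(5))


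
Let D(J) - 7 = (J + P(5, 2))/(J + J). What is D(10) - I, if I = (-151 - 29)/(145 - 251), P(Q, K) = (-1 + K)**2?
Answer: 6203/1060 ≈ 5.8519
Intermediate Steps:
D(J) = 7 + (1 + J)/(2*J) (D(J) = 7 + (J + (-1 + 2)**2)/(J + J) = 7 + (J + 1**2)/((2*J)) = 7 + (J + 1)*(1/(2*J)) = 7 + (1 + J)*(1/(2*J)) = 7 + (1 + J)/(2*J))
I = 90/53 (I = -180/(-106) = -180*(-1/106) = 90/53 ≈ 1.6981)
D(10) - I = (1/2)*(1 + 15*10)/10 - 1*90/53 = (1/2)*(1/10)*(1 + 150) - 90/53 = (1/2)*(1/10)*151 - 90/53 = 151/20 - 90/53 = 6203/1060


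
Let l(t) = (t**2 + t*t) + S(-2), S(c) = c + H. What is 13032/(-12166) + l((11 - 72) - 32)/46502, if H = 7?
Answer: -197752883/282871666 ≈ -0.69909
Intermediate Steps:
S(c) = 7 + c (S(c) = c + 7 = 7 + c)
l(t) = 5 + 2*t**2 (l(t) = (t**2 + t*t) + (7 - 2) = (t**2 + t**2) + 5 = 2*t**2 + 5 = 5 + 2*t**2)
13032/(-12166) + l((11 - 72) - 32)/46502 = 13032/(-12166) + (5 + 2*((11 - 72) - 32)**2)/46502 = 13032*(-1/12166) + (5 + 2*(-61 - 32)**2)*(1/46502) = -6516/6083 + (5 + 2*(-93)**2)*(1/46502) = -6516/6083 + (5 + 2*8649)*(1/46502) = -6516/6083 + (5 + 17298)*(1/46502) = -6516/6083 + 17303*(1/46502) = -6516/6083 + 17303/46502 = -197752883/282871666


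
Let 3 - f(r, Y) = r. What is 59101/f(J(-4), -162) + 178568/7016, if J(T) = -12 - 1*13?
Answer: 7493795/3508 ≈ 2136.2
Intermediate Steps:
J(T) = -25 (J(T) = -12 - 13 = -25)
f(r, Y) = 3 - r
59101/f(J(-4), -162) + 178568/7016 = 59101/(3 - 1*(-25)) + 178568/7016 = 59101/(3 + 25) + 178568*(1/7016) = 59101/28 + 22321/877 = 59101*(1/28) + 22321/877 = 8443/4 + 22321/877 = 7493795/3508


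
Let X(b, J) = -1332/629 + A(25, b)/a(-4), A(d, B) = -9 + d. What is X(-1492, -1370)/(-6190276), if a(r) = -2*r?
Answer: 1/52617346 ≈ 1.9005e-8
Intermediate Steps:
X(b, J) = -2/17 (X(b, J) = -1332/629 + (-9 + 25)/((-2*(-4))) = -1332*1/629 + 16/8 = -36/17 + 16*(1/8) = -36/17 + 2 = -2/17)
X(-1492, -1370)/(-6190276) = -2/17/(-6190276) = -2/17*(-1/6190276) = 1/52617346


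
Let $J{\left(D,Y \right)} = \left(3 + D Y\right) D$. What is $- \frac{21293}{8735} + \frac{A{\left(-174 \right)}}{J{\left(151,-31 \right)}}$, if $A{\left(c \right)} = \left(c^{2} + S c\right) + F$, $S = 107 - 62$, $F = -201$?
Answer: $- \frac{15235216829}{6170211830} \approx -2.4692$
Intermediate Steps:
$J{\left(D,Y \right)} = D \left(3 + D Y\right)$
$S = 45$
$A{\left(c \right)} = -201 + c^{2} + 45 c$ ($A{\left(c \right)} = \left(c^{2} + 45 c\right) - 201 = -201 + c^{2} + 45 c$)
$- \frac{21293}{8735} + \frac{A{\left(-174 \right)}}{J{\left(151,-31 \right)}} = - \frac{21293}{8735} + \frac{-201 + \left(-174\right)^{2} + 45 \left(-174\right)}{151 \left(3 + 151 \left(-31\right)\right)} = \left(-21293\right) \frac{1}{8735} + \frac{-201 + 30276 - 7830}{151 \left(3 - 4681\right)} = - \frac{21293}{8735} + \frac{22245}{151 \left(-4678\right)} = - \frac{21293}{8735} + \frac{22245}{-706378} = - \frac{21293}{8735} + 22245 \left(- \frac{1}{706378}\right) = - \frac{21293}{8735} - \frac{22245}{706378} = - \frac{15235216829}{6170211830}$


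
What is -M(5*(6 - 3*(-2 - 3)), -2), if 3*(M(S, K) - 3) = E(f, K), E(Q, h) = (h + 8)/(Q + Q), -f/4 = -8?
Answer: -97/32 ≈ -3.0313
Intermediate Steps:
f = 32 (f = -4*(-8) = 32)
E(Q, h) = (8 + h)/(2*Q) (E(Q, h) = (8 + h)/((2*Q)) = (8 + h)*(1/(2*Q)) = (8 + h)/(2*Q))
M(S, K) = 73/24 + K/192 (M(S, K) = 3 + ((½)*(8 + K)/32)/3 = 3 + ((½)*(1/32)*(8 + K))/3 = 3 + (⅛ + K/64)/3 = 3 + (1/24 + K/192) = 73/24 + K/192)
-M(5*(6 - 3*(-2 - 3)), -2) = -(73/24 + (1/192)*(-2)) = -(73/24 - 1/96) = -1*97/32 = -97/32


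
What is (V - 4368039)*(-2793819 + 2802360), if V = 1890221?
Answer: -21163043538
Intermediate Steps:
(V - 4368039)*(-2793819 + 2802360) = (1890221 - 4368039)*(-2793819 + 2802360) = -2477818*8541 = -21163043538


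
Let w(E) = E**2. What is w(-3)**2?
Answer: 81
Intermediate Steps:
w(-3)**2 = ((-3)**2)**2 = 9**2 = 81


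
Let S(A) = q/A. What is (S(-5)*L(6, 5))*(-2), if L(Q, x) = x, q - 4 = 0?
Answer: 8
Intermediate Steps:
q = 4 (q = 4 + 0 = 4)
S(A) = 4/A
(S(-5)*L(6, 5))*(-2) = ((4/(-5))*5)*(-2) = ((4*(-⅕))*5)*(-2) = -⅘*5*(-2) = -4*(-2) = 8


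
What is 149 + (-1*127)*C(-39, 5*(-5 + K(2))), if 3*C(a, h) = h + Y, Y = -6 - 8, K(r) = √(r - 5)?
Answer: 1800 - 635*I*√3/3 ≈ 1800.0 - 366.62*I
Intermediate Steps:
K(r) = √(-5 + r)
Y = -14
C(a, h) = -14/3 + h/3 (C(a, h) = (h - 14)/3 = (-14 + h)/3 = -14/3 + h/3)
149 + (-1*127)*C(-39, 5*(-5 + K(2))) = 149 + (-1*127)*(-14/3 + (5*(-5 + √(-5 + 2)))/3) = 149 - 127*(-14/3 + (5*(-5 + √(-3)))/3) = 149 - 127*(-14/3 + (5*(-5 + I*√3))/3) = 149 - 127*(-14/3 + (-25 + 5*I*√3)/3) = 149 - 127*(-14/3 + (-25/3 + 5*I*√3/3)) = 149 - 127*(-13 + 5*I*√3/3) = 149 + (1651 - 635*I*√3/3) = 1800 - 635*I*√3/3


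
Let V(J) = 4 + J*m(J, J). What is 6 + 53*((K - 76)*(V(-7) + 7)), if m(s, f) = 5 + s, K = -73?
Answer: -197419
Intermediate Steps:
V(J) = 4 + J*(5 + J)
6 + 53*((K - 76)*(V(-7) + 7)) = 6 + 53*((-73 - 76)*((4 - 7*(5 - 7)) + 7)) = 6 + 53*(-149*((4 - 7*(-2)) + 7)) = 6 + 53*(-149*((4 + 14) + 7)) = 6 + 53*(-149*(18 + 7)) = 6 + 53*(-149*25) = 6 + 53*(-3725) = 6 - 197425 = -197419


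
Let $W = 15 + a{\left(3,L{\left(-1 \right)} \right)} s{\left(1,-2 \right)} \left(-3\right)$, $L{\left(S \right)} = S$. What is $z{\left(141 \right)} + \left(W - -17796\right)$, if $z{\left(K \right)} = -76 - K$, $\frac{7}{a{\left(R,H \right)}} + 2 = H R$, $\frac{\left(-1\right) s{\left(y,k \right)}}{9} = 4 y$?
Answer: $\frac{87214}{5} \approx 17443.0$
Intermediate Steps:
$s{\left(y,k \right)} = - 36 y$ ($s{\left(y,k \right)} = - 9 \cdot 4 y = - 36 y$)
$a{\left(R,H \right)} = \frac{7}{-2 + H R}$
$W = - \frac{681}{5}$ ($W = 15 + \frac{7}{-2 - 3} \left(-36\right) 1 \left(-3\right) = 15 + \frac{7}{-2 - 3} \left(\left(-36\right) \left(-3\right)\right) = 15 + \frac{7}{-5} \cdot 108 = 15 + 7 \left(- \frac{1}{5}\right) 108 = 15 - \frac{756}{5} = - \frac{681}{5} \approx -136.2$)
$z{\left(141 \right)} + \left(W - -17796\right) = \left(-76 - 141\right) - - \frac{88299}{5} = \left(-76 - 141\right) + \left(- \frac{681}{5} + 17796\right) = -217 + \frac{88299}{5} = \frac{87214}{5}$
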